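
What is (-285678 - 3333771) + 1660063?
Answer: -1959386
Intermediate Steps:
(-285678 - 3333771) + 1660063 = -3619449 + 1660063 = -1959386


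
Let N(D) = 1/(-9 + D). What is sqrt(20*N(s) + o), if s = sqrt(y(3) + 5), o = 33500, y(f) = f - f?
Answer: 2*sqrt(75370 - 8375*sqrt(5))/sqrt(9 - sqrt(5)) ≈ 183.02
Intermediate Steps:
y(f) = 0
s = sqrt(5) (s = sqrt(0 + 5) = sqrt(5) ≈ 2.2361)
sqrt(20*N(s) + o) = sqrt(20/(-9 + sqrt(5)) + 33500) = sqrt(33500 + 20/(-9 + sqrt(5)))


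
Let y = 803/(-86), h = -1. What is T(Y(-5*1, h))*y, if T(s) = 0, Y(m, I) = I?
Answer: 0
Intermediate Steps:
y = -803/86 (y = 803*(-1/86) = -803/86 ≈ -9.3372)
T(Y(-5*1, h))*y = 0*(-803/86) = 0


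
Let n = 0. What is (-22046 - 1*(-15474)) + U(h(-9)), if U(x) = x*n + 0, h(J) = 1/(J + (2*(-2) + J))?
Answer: -6572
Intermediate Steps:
h(J) = 1/(-4 + 2*J) (h(J) = 1/(J + (-4 + J)) = 1/(-4 + 2*J))
U(x) = 0 (U(x) = x*0 + 0 = 0 + 0 = 0)
(-22046 - 1*(-15474)) + U(h(-9)) = (-22046 - 1*(-15474)) + 0 = (-22046 + 15474) + 0 = -6572 + 0 = -6572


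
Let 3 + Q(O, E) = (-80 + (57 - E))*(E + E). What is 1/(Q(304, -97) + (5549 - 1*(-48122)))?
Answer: 1/39312 ≈ 2.5438e-5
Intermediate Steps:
Q(O, E) = -3 + 2*E*(-23 - E) (Q(O, E) = -3 + (-80 + (57 - E))*(E + E) = -3 + (-23 - E)*(2*E) = -3 + 2*E*(-23 - E))
1/(Q(304, -97) + (5549 - 1*(-48122))) = 1/((-3 - 46*(-97) - 2*(-97)²) + (5549 - 1*(-48122))) = 1/((-3 + 4462 - 2*9409) + (5549 + 48122)) = 1/((-3 + 4462 - 18818) + 53671) = 1/(-14359 + 53671) = 1/39312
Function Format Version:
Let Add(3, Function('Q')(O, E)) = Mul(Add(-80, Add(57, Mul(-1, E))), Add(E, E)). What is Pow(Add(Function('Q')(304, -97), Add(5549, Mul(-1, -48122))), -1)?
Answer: Rational(1, 39312) ≈ 2.5438e-5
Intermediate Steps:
Function('Q')(O, E) = Add(-3, Mul(2, E, Add(-23, Mul(-1, E)))) (Function('Q')(O, E) = Add(-3, Mul(Add(-80, Add(57, Mul(-1, E))), Add(E, E))) = Add(-3, Mul(Add(-23, Mul(-1, E)), Mul(2, E))) = Add(-3, Mul(2, E, Add(-23, Mul(-1, E)))))
Pow(Add(Function('Q')(304, -97), Add(5549, Mul(-1, -48122))), -1) = Pow(Add(Add(-3, Mul(-46, -97), Mul(-2, Pow(-97, 2))), Add(5549, Mul(-1, -48122))), -1) = Pow(Add(Add(-3, 4462, Mul(-2, 9409)), Add(5549, 48122)), -1) = Pow(Add(Add(-3, 4462, -18818), 53671), -1) = Pow(Add(-14359, 53671), -1) = Pow(39312, -1) = Rational(1, 39312)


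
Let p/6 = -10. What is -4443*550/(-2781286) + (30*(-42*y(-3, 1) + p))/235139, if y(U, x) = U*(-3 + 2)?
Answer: 279538920735/326994404377 ≈ 0.85487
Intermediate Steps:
y(U, x) = -U (y(U, x) = U*(-1) = -U)
p = -60 (p = 6*(-10) = -60)
-4443*550/(-2781286) + (30*(-42*y(-3, 1) + p))/235139 = -4443*550/(-2781286) + (30*(-(-42)*(-3) - 60))/235139 = -2443650*(-1/2781286) + (30*(-42*3 - 60))*(1/235139) = 1221825/1390643 + (30*(-126 - 60))*(1/235139) = 1221825/1390643 + (30*(-186))*(1/235139) = 1221825/1390643 - 5580*1/235139 = 1221825/1390643 - 5580/235139 = 279538920735/326994404377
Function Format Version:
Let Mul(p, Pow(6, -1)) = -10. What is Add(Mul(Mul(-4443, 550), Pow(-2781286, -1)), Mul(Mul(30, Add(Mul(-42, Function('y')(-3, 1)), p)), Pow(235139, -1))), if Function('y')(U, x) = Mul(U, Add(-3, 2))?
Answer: Rational(279538920735, 326994404377) ≈ 0.85487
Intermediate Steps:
Function('y')(U, x) = Mul(-1, U) (Function('y')(U, x) = Mul(U, -1) = Mul(-1, U))
p = -60 (p = Mul(6, -10) = -60)
Add(Mul(Mul(-4443, 550), Pow(-2781286, -1)), Mul(Mul(30, Add(Mul(-42, Function('y')(-3, 1)), p)), Pow(235139, -1))) = Add(Mul(Mul(-4443, 550), Pow(-2781286, -1)), Mul(Mul(30, Add(Mul(-42, Mul(-1, -3)), -60)), Pow(235139, -1))) = Add(Mul(-2443650, Rational(-1, 2781286)), Mul(Mul(30, Add(Mul(-42, 3), -60)), Rational(1, 235139))) = Add(Rational(1221825, 1390643), Mul(Mul(30, Add(-126, -60)), Rational(1, 235139))) = Add(Rational(1221825, 1390643), Mul(Mul(30, -186), Rational(1, 235139))) = Add(Rational(1221825, 1390643), Mul(-5580, Rational(1, 235139))) = Add(Rational(1221825, 1390643), Rational(-5580, 235139)) = Rational(279538920735, 326994404377)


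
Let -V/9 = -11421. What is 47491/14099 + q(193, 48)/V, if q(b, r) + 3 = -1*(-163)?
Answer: 4883808239/1449222111 ≈ 3.3700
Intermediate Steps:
V = 102789 (V = -9*(-11421) = 102789)
q(b, r) = 160 (q(b, r) = -3 - 1*(-163) = -3 + 163 = 160)
47491/14099 + q(193, 48)/V = 47491/14099 + 160/102789 = 4883808239/1449222111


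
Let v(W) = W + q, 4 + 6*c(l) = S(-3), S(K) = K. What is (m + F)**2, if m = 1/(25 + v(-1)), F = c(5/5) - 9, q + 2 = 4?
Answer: 156025/1521 ≈ 102.58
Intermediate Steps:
q = 2 (q = -2 + 4 = 2)
c(l) = -7/6 (c(l) = -2/3 + (1/6)*(-3) = -2/3 - 1/2 = -7/6)
v(W) = 2 + W (v(W) = W + 2 = 2 + W)
F = -61/6 (F = -7/6 - 9 = -61/6 ≈ -10.167)
m = 1/26 (m = 1/(25 + (2 - 1)) = 1/(25 + 1) = 1/26 ≈ 0.038462)
(m + F)**2 = (1/26 - 61/6)**2 = (-395/39)**2 = 156025/1521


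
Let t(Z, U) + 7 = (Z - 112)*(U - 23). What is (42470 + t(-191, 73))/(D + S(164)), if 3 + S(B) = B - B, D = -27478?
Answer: -27313/27481 ≈ -0.99389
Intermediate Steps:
S(B) = -3 (S(B) = -3 + (B - B) = -3 + 0 = -3)
t(Z, U) = -7 + (-112 + Z)*(-23 + U) (t(Z, U) = -7 + (Z - 112)*(U - 23) = -7 + (-112 + Z)*(-23 + U))
(42470 + t(-191, 73))/(D + S(164)) = (42470 + (2569 - 112*73 - 23*(-191) + 73*(-191)))/(-27478 - 3) = (42470 + (2569 - 8176 + 4393 - 13943))/(-27481) = (42470 - 15157)*(-1/27481) = 27313*(-1/27481) = -27313/27481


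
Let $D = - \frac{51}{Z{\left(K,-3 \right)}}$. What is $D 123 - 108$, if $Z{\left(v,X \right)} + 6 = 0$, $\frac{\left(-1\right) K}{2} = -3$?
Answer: $\frac{1875}{2} \approx 937.5$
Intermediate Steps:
$K = 6$ ($K = \left(-2\right) \left(-3\right) = 6$)
$Z{\left(v,X \right)} = -6$ ($Z{\left(v,X \right)} = -6 + 0 = -6$)
$D = \frac{17}{2}$ ($D = - \frac{51}{-6} = \left(-51\right) \left(- \frac{1}{6}\right) = \frac{17}{2} \approx 8.5$)
$D 123 - 108 = \frac{17}{2} \cdot 123 - 108 = \frac{2091}{2} - 108 = \frac{1875}{2}$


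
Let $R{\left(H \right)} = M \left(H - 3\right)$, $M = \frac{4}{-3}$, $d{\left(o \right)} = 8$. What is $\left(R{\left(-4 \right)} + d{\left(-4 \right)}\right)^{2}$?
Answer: $\frac{2704}{9} \approx 300.44$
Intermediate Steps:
$M = - \frac{4}{3}$ ($M = 4 \left(- \frac{1}{3}\right) = - \frac{4}{3} \approx -1.3333$)
$R{\left(H \right)} = 4 - \frac{4 H}{3}$ ($R{\left(H \right)} = - \frac{4 \left(H - 3\right)}{3} = - \frac{4 \left(-3 + H\right)}{3} = 4 - \frac{4 H}{3}$)
$\left(R{\left(-4 \right)} + d{\left(-4 \right)}\right)^{2} = \left(\left(4 - - \frac{16}{3}\right) + 8\right)^{2} = \left(\left(4 + \frac{16}{3}\right) + 8\right)^{2} = \left(\frac{28}{3} + 8\right)^{2} = \left(\frac{52}{3}\right)^{2} = \frac{2704}{9}$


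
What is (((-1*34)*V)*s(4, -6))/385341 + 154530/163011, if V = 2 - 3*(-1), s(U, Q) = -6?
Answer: 6634779550/6979424639 ≈ 0.95062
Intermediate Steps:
V = 5 (V = 2 + 3 = 5)
(((-1*34)*V)*s(4, -6))/385341 + 154530/163011 = ((-1*34*5)*(-6))/385341 + 154530/163011 = (-34*5*(-6))*(1/385341) + 154530*(1/163011) = -170*(-6)*(1/385341) + 51510/54337 = 1020*(1/385341) + 51510/54337 = 340/128447 + 51510/54337 = 6634779550/6979424639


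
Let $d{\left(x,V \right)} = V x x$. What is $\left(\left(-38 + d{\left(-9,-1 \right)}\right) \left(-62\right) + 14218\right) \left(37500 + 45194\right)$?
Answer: $1785859624$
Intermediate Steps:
$d{\left(x,V \right)} = V x^{2}$
$\left(\left(-38 + d{\left(-9,-1 \right)}\right) \left(-62\right) + 14218\right) \left(37500 + 45194\right) = \left(\left(-38 - \left(-9\right)^{2}\right) \left(-62\right) + 14218\right) \left(37500 + 45194\right) = \left(\left(-38 - 81\right) \left(-62\right) + 14218\right) 82694 = \left(\left(-119\right) \left(-62\right) + 14218\right) 82694 = \left(7378 + 14218\right) 82694 = 21596 \cdot 82694 = 1785859624$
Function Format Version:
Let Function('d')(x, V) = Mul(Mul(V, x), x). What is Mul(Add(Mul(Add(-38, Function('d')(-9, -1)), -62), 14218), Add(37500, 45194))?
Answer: 1785859624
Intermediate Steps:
Function('d')(x, V) = Mul(V, Pow(x, 2))
Mul(Add(Mul(Add(-38, Function('d')(-9, -1)), -62), 14218), Add(37500, 45194)) = Mul(Add(Mul(Add(-38, Mul(-1, Pow(-9, 2))), -62), 14218), Add(37500, 45194)) = Mul(Add(Mul(Add(-38, Mul(-1, 81)), -62), 14218), 82694) = Mul(Add(Mul(Add(-38, -81), -62), 14218), 82694) = Mul(Add(Mul(-119, -62), 14218), 82694) = Mul(Add(7378, 14218), 82694) = Mul(21596, 82694) = 1785859624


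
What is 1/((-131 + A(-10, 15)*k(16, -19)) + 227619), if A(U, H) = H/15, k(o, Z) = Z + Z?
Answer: 1/227450 ≈ 4.3966e-6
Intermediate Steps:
k(o, Z) = 2*Z
A(U, H) = H/15 (A(U, H) = H*(1/15) = H/15)
1/((-131 + A(-10, 15)*k(16, -19)) + 227619) = 1/((-131 + ((1/15)*15)*(2*(-19))) + 227619) = 1/((-131 + 1*(-38)) + 227619) = 1/((-131 - 38) + 227619) = 1/(-169 + 227619) = 1/227450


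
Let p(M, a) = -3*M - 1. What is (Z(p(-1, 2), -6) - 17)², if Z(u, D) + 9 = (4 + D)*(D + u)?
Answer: 324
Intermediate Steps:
p(M, a) = -1 - 3*M
Z(u, D) = -9 + (4 + D)*(D + u)
(Z(p(-1, 2), -6) - 17)² = ((-9 + (-6)² + 4*(-6) + 4*(-1 - 3*(-1)) - 6*(-1 - 3*(-1))) - 17)² = ((-9 + 36 - 24 + 4*(-1 + 3) - 6*(-1 + 3)) - 17)² = ((-9 + 36 - 24 + 4*2 - 6*2) - 17)² = ((-9 + 36 - 24 + 8 - 12) - 17)² = (-1 - 17)² = (-18)² = 324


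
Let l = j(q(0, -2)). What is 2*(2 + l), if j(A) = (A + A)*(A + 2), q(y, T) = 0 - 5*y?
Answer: 4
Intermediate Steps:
q(y, T) = -5*y
j(A) = 2*A*(2 + A) (j(A) = (2*A)*(2 + A) = 2*A*(2 + A))
l = 0 (l = 2*(-5*0)*(2 - 5*0) = 2*0*(2 + 0) = 2*0*2 = 0)
2*(2 + l) = 2*(2 + 0) = 2*2 = 4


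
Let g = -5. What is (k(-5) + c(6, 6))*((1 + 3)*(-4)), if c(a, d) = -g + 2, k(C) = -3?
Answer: -64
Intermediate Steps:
c(a, d) = 7 (c(a, d) = -1*(-5) + 2 = 5 + 2 = 7)
(k(-5) + c(6, 6))*((1 + 3)*(-4)) = (-3 + 7)*((1 + 3)*(-4)) = 4*(4*(-4)) = 4*(-16) = -64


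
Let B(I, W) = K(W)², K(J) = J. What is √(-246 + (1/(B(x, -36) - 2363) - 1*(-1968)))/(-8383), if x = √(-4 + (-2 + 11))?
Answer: -√1960476991/8944661 ≈ -0.0049501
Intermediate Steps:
x = √5 (x = √(-4 + 9) = √5 ≈ 2.2361)
B(I, W) = W²
√(-246 + (1/(B(x, -36) - 2363) - 1*(-1968)))/(-8383) = √(-246 + (1/((-36)² - 2363) - 1*(-1968)))/(-8383) = √(-246 + (1/(1296 - 2363) + 1968))*(-1/8383) = √(-246 + (1/(-1067) + 1968))*(-1/8383) = √(-246 + (-1/1067 + 1968))*(-1/8383) = √(-246 + 2099855/1067)*(-1/8383) = √(1837373/1067)*(-1/8383) = (√1960476991/1067)*(-1/8383) = -√1960476991/8944661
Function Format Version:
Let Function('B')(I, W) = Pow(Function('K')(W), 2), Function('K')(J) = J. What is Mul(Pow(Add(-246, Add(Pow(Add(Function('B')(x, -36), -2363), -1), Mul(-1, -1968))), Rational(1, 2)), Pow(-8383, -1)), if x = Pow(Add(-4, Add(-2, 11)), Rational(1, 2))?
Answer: Mul(Rational(-1, 8944661), Pow(1960476991, Rational(1, 2))) ≈ -0.0049501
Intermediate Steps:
x = Pow(5, Rational(1, 2)) (x = Pow(Add(-4, 9), Rational(1, 2)) = Pow(5, Rational(1, 2)) ≈ 2.2361)
Function('B')(I, W) = Pow(W, 2)
Mul(Pow(Add(-246, Add(Pow(Add(Function('B')(x, -36), -2363), -1), Mul(-1, -1968))), Rational(1, 2)), Pow(-8383, -1)) = Mul(Pow(Add(-246, Add(Pow(Add(Pow(-36, 2), -2363), -1), Mul(-1, -1968))), Rational(1, 2)), Pow(-8383, -1)) = Mul(Pow(Add(-246, Add(Pow(Add(1296, -2363), -1), 1968)), Rational(1, 2)), Rational(-1, 8383)) = Mul(Pow(Add(-246, Add(Pow(-1067, -1), 1968)), Rational(1, 2)), Rational(-1, 8383)) = Mul(Pow(Add(-246, Add(Rational(-1, 1067), 1968)), Rational(1, 2)), Rational(-1, 8383)) = Mul(Pow(Add(-246, Rational(2099855, 1067)), Rational(1, 2)), Rational(-1, 8383)) = Mul(Pow(Rational(1837373, 1067), Rational(1, 2)), Rational(-1, 8383)) = Mul(Mul(Rational(1, 1067), Pow(1960476991, Rational(1, 2))), Rational(-1, 8383)) = Mul(Rational(-1, 8944661), Pow(1960476991, Rational(1, 2)))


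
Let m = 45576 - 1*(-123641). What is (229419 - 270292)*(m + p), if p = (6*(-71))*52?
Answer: -6010987745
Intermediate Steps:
p = -22152 (p = -426*52 = -22152)
m = 169217 (m = 45576 + 123641 = 169217)
(229419 - 270292)*(m + p) = (229419 - 270292)*(169217 - 22152) = -40873*147065 = -6010987745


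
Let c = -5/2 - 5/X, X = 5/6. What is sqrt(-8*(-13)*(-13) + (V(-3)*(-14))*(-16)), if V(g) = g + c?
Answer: 2*I*sqrt(982) ≈ 62.674*I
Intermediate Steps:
X = 5/6 (X = 5*(1/6) = 5/6 ≈ 0.83333)
c = -17/2 (c = -5/2 - 5/5/6 = -5*1/2 - 5*6/5 = -5/2 - 6 = -17/2 ≈ -8.5000)
V(g) = -17/2 + g (V(g) = g - 17/2 = -17/2 + g)
sqrt(-8*(-13)*(-13) + (V(-3)*(-14))*(-16)) = sqrt(-8*(-13)*(-13) + ((-17/2 - 3)*(-14))*(-16)) = sqrt(104*(-13) - 23/2*(-14)*(-16)) = sqrt(-1352 + 161*(-16)) = sqrt(-1352 - 2576) = sqrt(-3928) = 2*I*sqrt(982)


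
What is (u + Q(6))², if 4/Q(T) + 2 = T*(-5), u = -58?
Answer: 216225/64 ≈ 3378.5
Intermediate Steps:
Q(T) = 4/(-2 - 5*T) (Q(T) = 4/(-2 + T*(-5)) = 4/(-2 - 5*T))
(u + Q(6))² = (-58 - 4/(2 + 5*6))² = (-58 - 4/(2 + 30))² = (-58 - 4/32)² = (-58 - 4*1/32)² = (-58 - ⅛)² = (-465/8)² = 216225/64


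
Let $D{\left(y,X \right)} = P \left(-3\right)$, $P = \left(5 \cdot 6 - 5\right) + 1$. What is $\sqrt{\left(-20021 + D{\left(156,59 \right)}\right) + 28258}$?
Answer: $\sqrt{8159} \approx 90.327$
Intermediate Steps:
$P = 26$ ($P = \left(30 - 5\right) + 1 = 25 + 1 = 26$)
$D{\left(y,X \right)} = -78$ ($D{\left(y,X \right)} = 26 \left(-3\right) = -78$)
$\sqrt{\left(-20021 + D{\left(156,59 \right)}\right) + 28258} = \sqrt{\left(-20021 - 78\right) + 28258} = \sqrt{-20099 + 28258} = \sqrt{8159}$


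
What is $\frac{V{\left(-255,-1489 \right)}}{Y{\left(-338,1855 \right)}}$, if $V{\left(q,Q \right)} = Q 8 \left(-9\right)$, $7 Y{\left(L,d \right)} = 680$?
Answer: $\frac{93807}{85} \approx 1103.6$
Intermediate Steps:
$Y{\left(L,d \right)} = \frac{680}{7}$ ($Y{\left(L,d \right)} = \frac{1}{7} \cdot 680 = \frac{680}{7}$)
$V{\left(q,Q \right)} = - 72 Q$ ($V{\left(q,Q \right)} = 8 Q \left(-9\right) = - 72 Q$)
$\frac{V{\left(-255,-1489 \right)}}{Y{\left(-338,1855 \right)}} = \frac{\left(-72\right) \left(-1489\right)}{\frac{680}{7}} = 107208 \cdot \frac{7}{680} = \frac{93807}{85}$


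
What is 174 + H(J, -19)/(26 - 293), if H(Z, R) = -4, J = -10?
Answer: 46462/267 ≈ 174.01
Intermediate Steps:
174 + H(J, -19)/(26 - 293) = 174 - 4/(26 - 293) = 174 - 4/(-267) = 174 - 1/267*(-4) = 174 + 4/267 = 46462/267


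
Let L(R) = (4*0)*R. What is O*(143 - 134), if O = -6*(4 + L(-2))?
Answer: -216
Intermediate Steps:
L(R) = 0 (L(R) = 0*R = 0)
O = -24 (O = -6*(4 + 0) = -6*4 = -24)
O*(143 - 134) = -24*(143 - 134) = -24*9 = -216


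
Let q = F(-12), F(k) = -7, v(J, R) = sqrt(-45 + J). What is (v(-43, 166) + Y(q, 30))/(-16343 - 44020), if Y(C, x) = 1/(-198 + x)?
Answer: 1/10140984 - 2*I*sqrt(22)/60363 ≈ 9.861e-8 - 0.00015541*I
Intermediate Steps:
q = -7
(v(-43, 166) + Y(q, 30))/(-16343 - 44020) = (sqrt(-45 - 43) + 1/(-198 + 30))/(-16343 - 44020) = (sqrt(-88) + 1/(-168))/(-60363) = (2*I*sqrt(22) - 1/168)*(-1/60363) = (-1/168 + 2*I*sqrt(22))*(-1/60363) = 1/10140984 - 2*I*sqrt(22)/60363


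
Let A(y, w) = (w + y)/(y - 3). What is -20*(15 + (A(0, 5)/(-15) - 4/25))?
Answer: -13456/45 ≈ -299.02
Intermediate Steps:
A(y, w) = (w + y)/(-3 + y)
-20*(15 + (A(0, 5)/(-15) - 4/25)) = -20*(15 + (((5 + 0)/(-3 + 0))/(-15) - 4/25)) = -20*(15 + ((5/(-3))*(-1/15) - 4*1/25)) = -20*(15 + (-⅓*5*(-1/15) - 4/25)) = -20*(15 + (-5/3*(-1/15) - 4/25)) = -20*(15 + (⅑ - 4/25)) = -20*(15 - 11/225) = -20*3364/225 = -1*13456/45 = -13456/45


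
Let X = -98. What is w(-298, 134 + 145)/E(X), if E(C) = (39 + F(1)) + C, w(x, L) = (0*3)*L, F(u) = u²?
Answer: 0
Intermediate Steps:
w(x, L) = 0 (w(x, L) = 0*L = 0)
E(C) = 40 + C (E(C) = (39 + 1²) + C = (39 + 1) + C = 40 + C)
w(-298, 134 + 145)/E(X) = 0/(40 - 98) = 0/(-58) = 0*(-1/58) = 0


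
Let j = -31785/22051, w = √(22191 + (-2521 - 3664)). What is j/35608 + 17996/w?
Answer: -31785/785192008 + 8998*√16006/8003 ≈ 142.24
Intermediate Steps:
w = √16006 (w = √(22191 - 6185) = √16006 ≈ 126.51)
j = -31785/22051 (j = -31785*1/22051 = -31785/22051 ≈ -1.4414)
j/35608 + 17996/w = -31785/22051/35608 + 17996/(√16006) = -31785/22051*1/35608 + 17996*(√16006/16006) = -31785/785192008 + 8998*√16006/8003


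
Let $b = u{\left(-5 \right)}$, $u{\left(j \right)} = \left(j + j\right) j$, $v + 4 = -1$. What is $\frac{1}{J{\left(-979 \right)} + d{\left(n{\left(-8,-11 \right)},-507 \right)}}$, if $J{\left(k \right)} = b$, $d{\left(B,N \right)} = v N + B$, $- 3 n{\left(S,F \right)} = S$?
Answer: $\frac{3}{7763} \approx 0.00038645$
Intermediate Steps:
$v = -5$ ($v = -4 - 1 = -5$)
$n{\left(S,F \right)} = - \frac{S}{3}$
$u{\left(j \right)} = 2 j^{2}$ ($u{\left(j \right)} = 2 j j = 2 j^{2}$)
$b = 50$ ($b = 2 \left(-5\right)^{2} = 2 \cdot 25 = 50$)
$d{\left(B,N \right)} = B - 5 N$ ($d{\left(B,N \right)} = - 5 N + B = B - 5 N$)
$J{\left(k \right)} = 50$
$\frac{1}{J{\left(-979 \right)} + d{\left(n{\left(-8,-11 \right)},-507 \right)}} = \frac{1}{50 - - \frac{7613}{3}} = \frac{1}{50 + \left(\frac{8}{3} + 2535\right)} = \frac{1}{50 + \frac{7613}{3}} = \frac{1}{\frac{7763}{3}} = \frac{3}{7763}$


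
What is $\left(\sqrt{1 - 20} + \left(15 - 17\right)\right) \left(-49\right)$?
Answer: $98 - 49 i \sqrt{19} \approx 98.0 - 213.59 i$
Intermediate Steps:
$\left(\sqrt{1 - 20} + \left(15 - 17\right)\right) \left(-49\right) = \left(\sqrt{-19} + \left(15 - 17\right)\right) \left(-49\right) = \left(i \sqrt{19} - 2\right) \left(-49\right) = \left(-2 + i \sqrt{19}\right) \left(-49\right) = 98 - 49 i \sqrt{19}$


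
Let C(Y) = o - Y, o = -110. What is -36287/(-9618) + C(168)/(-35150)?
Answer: 639080927/169036350 ≈ 3.7807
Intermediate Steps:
C(Y) = -110 - Y
-36287/(-9618) + C(168)/(-35150) = -36287/(-9618) + (-110 - 1*168)/(-35150) = -36287*(-1/9618) + (-110 - 168)*(-1/35150) = 36287/9618 - 278*(-1/35150) = 36287/9618 + 139/17575 = 639080927/169036350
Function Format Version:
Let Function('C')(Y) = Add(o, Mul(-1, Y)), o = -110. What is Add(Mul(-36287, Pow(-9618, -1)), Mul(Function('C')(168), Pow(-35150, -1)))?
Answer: Rational(639080927, 169036350) ≈ 3.7807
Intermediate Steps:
Function('C')(Y) = Add(-110, Mul(-1, Y))
Add(Mul(-36287, Pow(-9618, -1)), Mul(Function('C')(168), Pow(-35150, -1))) = Add(Mul(-36287, Pow(-9618, -1)), Mul(Add(-110, Mul(-1, 168)), Pow(-35150, -1))) = Add(Mul(-36287, Rational(-1, 9618)), Mul(Add(-110, -168), Rational(-1, 35150))) = Add(Rational(36287, 9618), Mul(-278, Rational(-1, 35150))) = Add(Rational(36287, 9618), Rational(139, 17575)) = Rational(639080927, 169036350)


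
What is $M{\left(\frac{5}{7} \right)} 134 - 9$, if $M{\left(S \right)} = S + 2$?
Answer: $\frac{2483}{7} \approx 354.71$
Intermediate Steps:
$M{\left(S \right)} = 2 + S$
$M{\left(\frac{5}{7} \right)} 134 - 9 = \left(2 + \frac{5}{7}\right) 134 - 9 = \frac{19}{7} \cdot 134 - 9 = \frac{2546}{7} - 9 = \frac{2483}{7}$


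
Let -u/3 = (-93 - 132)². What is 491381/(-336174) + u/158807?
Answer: -129091168717/53386784418 ≈ -2.4180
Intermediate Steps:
u = -151875 (u = -3*(-93 - 132)² = -3*(-225)² = -3*50625 = -151875)
491381/(-336174) + u/158807 = 491381/(-336174) - 151875/158807 = 491381*(-1/336174) - 151875*1/158807 = -491381/336174 - 151875/158807 = -129091168717/53386784418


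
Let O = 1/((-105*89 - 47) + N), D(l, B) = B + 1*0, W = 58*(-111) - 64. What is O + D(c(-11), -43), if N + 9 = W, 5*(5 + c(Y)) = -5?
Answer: -683830/15903 ≈ -43.000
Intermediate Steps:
c(Y) = -6 (c(Y) = -5 + (⅕)*(-5) = -5 - 1 = -6)
W = -6502 (W = -6438 - 64 = -6502)
D(l, B) = B (D(l, B) = B + 0 = B)
N = -6511 (N = -9 - 6502 = -6511)
O = -1/15903 (O = 1/((-105*89 - 47) - 6511) = 1/((-9345 - 47) - 6511) = 1/(-9392 - 6511) = 1/(-15903) = -1/15903 ≈ -6.2881e-5)
O + D(c(-11), -43) = -1/15903 - 43 = -683830/15903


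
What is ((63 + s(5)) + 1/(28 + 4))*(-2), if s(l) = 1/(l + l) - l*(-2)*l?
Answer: -18101/80 ≈ -226.26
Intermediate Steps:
s(l) = 1/(2*l) + 2*l² (s(l) = 1/(2*l) - (-2*l)*l = 1/(2*l) - (-2)*l² = 1/(2*l) + 2*l²)
((63 + s(5)) + 1/(28 + 4))*(-2) = ((63 + (½)*(1 + 4*5³)/5) + 1/(28 + 4))*(-2) = ((63 + (½)*(⅕)*(1 + 4*125)) + 1/32)*(-2) = ((63 + (½)*(⅕)*(1 + 500)) + 1/32)*(-2) = ((63 + (½)*(⅕)*501) + 1/32)*(-2) = ((63 + 501/10) + 1/32)*(-2) = (1131/10 + 1/32)*(-2) = (18101/160)*(-2) = -18101/80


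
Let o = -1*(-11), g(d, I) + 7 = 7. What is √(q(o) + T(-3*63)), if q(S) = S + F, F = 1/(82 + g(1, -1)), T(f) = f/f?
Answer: √80770/82 ≈ 3.4659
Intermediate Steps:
g(d, I) = 0 (g(d, I) = -7 + 7 = 0)
o = 11
T(f) = 1
F = 1/82 (F = 1/(82 + 0) = 1/82 ≈ 0.012195)
q(S) = 1/82 + S (q(S) = S + 1/82 = 1/82 + S)
√(q(o) + T(-3*63)) = √((1/82 + 11) + 1) = √(903/82 + 1) = √(985/82) = √80770/82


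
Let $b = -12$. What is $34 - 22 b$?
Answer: $298$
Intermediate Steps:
$34 - 22 b = 34 - -264 = 34 + 264 = 298$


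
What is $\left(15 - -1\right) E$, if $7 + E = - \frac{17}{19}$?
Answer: $- \frac{2400}{19} \approx -126.32$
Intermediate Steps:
$E = - \frac{150}{19}$ ($E = -7 - \frac{17}{19} = - \frac{150}{19} \approx -7.8947$)
$\left(15 - -1\right) E = \left(15 - -1\right) \left(- \frac{150}{19}\right) = \left(15 + 1\right) \left(- \frac{150}{19}\right) = 16 \left(- \frac{150}{19}\right) = - \frac{2400}{19}$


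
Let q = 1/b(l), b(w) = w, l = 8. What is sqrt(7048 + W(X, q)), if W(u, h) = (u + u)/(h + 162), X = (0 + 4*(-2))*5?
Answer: 6*sqrt(329316082)/1297 ≈ 83.949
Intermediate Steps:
X = -40 (X = (0 - 8)*5 = -8*5 = -40)
q = 1/8 ≈ 0.12500
W(u, h) = 2*u/(162 + h) (W(u, h) = (2*u)/(162 + h) = 2*u/(162 + h))
sqrt(7048 + W(X, q)) = sqrt(7048 + 2*(-40)/(162 + 1/8)) = sqrt(7048 + 2*(-40)/(1297/8)) = sqrt(7048 + 2*(-40)*(8/1297)) = sqrt(7048 - 640/1297) = sqrt(9140616/1297) = 6*sqrt(329316082)/1297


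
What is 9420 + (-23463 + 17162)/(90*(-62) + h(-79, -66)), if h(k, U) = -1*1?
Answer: 52579321/5581 ≈ 9421.1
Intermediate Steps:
h(k, U) = -1
9420 + (-23463 + 17162)/(90*(-62) + h(-79, -66)) = 9420 + (-23463 + 17162)/(90*(-62) - 1) = 9420 - 6301/(-5580 - 1) = 9420 - 6301/(-5581) = 9420 - 6301*(-1/5581) = 9420 + 6301/5581 = 52579321/5581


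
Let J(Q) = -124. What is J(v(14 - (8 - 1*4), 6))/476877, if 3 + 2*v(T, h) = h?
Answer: -124/476877 ≈ -0.00026003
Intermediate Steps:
v(T, h) = -3/2 + h/2
J(v(14 - (8 - 1*4), 6))/476877 = -124/476877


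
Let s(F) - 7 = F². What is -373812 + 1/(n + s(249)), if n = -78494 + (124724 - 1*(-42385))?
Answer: -56304684875/150623 ≈ -3.7381e+5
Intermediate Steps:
s(F) = 7 + F²
n = 88615 (n = -78494 + (124724 + 42385) = -78494 + 167109 = 88615)
-373812 + 1/(n + s(249)) = -373812 + 1/(88615 + (7 + 249²)) = -373812 + 1/(88615 + (7 + 62001)) = -373812 + 1/(88615 + 62008) = -373812 + 1/150623 = -56304684875/150623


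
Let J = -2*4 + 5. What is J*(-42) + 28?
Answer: 154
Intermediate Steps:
J = -3 (J = -8 + 5 = -3)
J*(-42) + 28 = -3*(-42) + 28 = 126 + 28 = 154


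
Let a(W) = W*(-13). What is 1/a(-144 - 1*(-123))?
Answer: 1/273 ≈ 0.0036630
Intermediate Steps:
a(W) = -13*W
1/a(-144 - 1*(-123)) = 1/(-13*(-144 - 1*(-123))) = 1/(-13*(-144 + 123)) = 1/(-13*(-21)) = 1/273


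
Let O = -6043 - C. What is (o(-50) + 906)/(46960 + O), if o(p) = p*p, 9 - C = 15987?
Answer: 3406/56895 ≈ 0.059865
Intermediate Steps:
C = -15978 (C = 9 - 1*15987 = 9 - 15987 = -15978)
o(p) = p²
O = 9935 (O = -6043 - 1*(-15978) = -6043 + 15978 = 9935)
(o(-50) + 906)/(46960 + O) = ((-50)² + 906)/(46960 + 9935) = (2500 + 906)/56895 = 3406*(1/56895) = 3406/56895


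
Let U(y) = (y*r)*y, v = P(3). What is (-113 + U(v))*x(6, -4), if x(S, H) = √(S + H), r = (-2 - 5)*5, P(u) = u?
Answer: -428*√2 ≈ -605.28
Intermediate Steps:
r = -35 (r = -7*5 = -35)
x(S, H) = √(H + S)
v = 3
U(y) = -35*y² (U(y) = (y*(-35))*y = (-35*y)*y = -35*y²)
(-113 + U(v))*x(6, -4) = (-113 - 35*3²)*√(-4 + 6) = (-113 - 35*9)*√2 = (-113 - 315)*√2 = -428*√2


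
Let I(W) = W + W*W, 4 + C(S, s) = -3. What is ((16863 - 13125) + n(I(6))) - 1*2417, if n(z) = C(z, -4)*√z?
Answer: 1321 - 7*√42 ≈ 1275.6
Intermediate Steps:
C(S, s) = -7 (C(S, s) = -4 - 3 = -7)
I(W) = W + W²
n(z) = -7*√z
((16863 - 13125) + n(I(6))) - 1*2417 = ((16863 - 13125) - 7*√6*√(1 + 6)) - 1*2417 = (3738 - 7*√42) - 2417 = 1321 - 7*√42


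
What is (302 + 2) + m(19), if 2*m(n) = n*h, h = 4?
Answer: 342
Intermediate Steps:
m(n) = 2*n (m(n) = (n*4)/2 = (4*n)/2 = 2*n)
(302 + 2) + m(19) = (302 + 2) + 2*19 = 304 + 38 = 342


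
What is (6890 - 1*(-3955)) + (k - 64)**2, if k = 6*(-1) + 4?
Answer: 15201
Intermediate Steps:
k = -2 (k = -6 + 4 = -2)
(6890 - 1*(-3955)) + (k - 64)**2 = (6890 - 1*(-3955)) + (-2 - 64)**2 = (6890 + 3955) + (-66)**2 = 10845 + 4356 = 15201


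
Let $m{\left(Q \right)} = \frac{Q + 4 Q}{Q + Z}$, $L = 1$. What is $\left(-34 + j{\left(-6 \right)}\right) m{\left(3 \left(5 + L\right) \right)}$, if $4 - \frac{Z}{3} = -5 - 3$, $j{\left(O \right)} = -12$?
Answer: $- \frac{230}{3} \approx -76.667$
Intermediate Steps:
$Z = 36$ ($Z = 12 - 3 \left(-5 - 3\right) = 12 - -24 = 12 + 24 = 36$)
$m{\left(Q \right)} = \frac{5 Q}{36 + Q}$ ($m{\left(Q \right)} = \frac{Q + 4 Q}{Q + 36} = \frac{5 Q}{36 + Q}$)
$\left(-34 + j{\left(-6 \right)}\right) m{\left(3 \left(5 + L\right) \right)} = \left(-34 - 12\right) \frac{5 \cdot 3 \left(5 + 1\right)}{36 + 3 \left(5 + 1\right)} = - 46 \frac{5 \cdot 3 \cdot 6}{36 + 3 \cdot 6} = - 46 \cdot 5 \cdot 18 \frac{1}{36 + 18} = - 46 \cdot 5 \cdot 18 \cdot \frac{1}{54} = \left(-46\right) \frac{5}{3} = - \frac{230}{3}$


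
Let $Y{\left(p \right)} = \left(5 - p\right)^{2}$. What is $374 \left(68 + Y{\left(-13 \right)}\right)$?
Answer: $146608$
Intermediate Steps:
$374 \left(68 + Y{\left(-13 \right)}\right) = 374 \left(68 + \left(-5 - 13\right)^{2}\right) = 374 \left(68 + \left(-18\right)^{2}\right) = 374 \left(68 + 324\right) = 374 \cdot 392 = 146608$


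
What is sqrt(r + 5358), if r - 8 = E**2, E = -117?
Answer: sqrt(19055) ≈ 138.04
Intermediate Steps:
r = 13697 (r = 8 + (-117)**2 = 8 + 13689 = 13697)
sqrt(r + 5358) = sqrt(13697 + 5358) = sqrt(19055)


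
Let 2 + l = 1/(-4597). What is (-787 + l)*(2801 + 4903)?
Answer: -27942669936/4597 ≈ -6.0785e+6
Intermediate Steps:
l = -9195/4597 (l = -2 + 1/(-4597) = -2 - 1/4597 = -9195/4597 ≈ -2.0002)
(-787 + l)*(2801 + 4903) = (-787 - 9195/4597)*(2801 + 4903) = -3627034/4597*7704 = -27942669936/4597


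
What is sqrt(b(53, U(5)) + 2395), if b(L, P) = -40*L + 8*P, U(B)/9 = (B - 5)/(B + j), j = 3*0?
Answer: 5*sqrt(11) ≈ 16.583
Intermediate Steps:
j = 0
U(B) = 9*(-5 + B)/B (U(B) = 9*((B - 5)/(B + 0)) = 9*((-5 + B)/B) = 9*(-5 + B)/B)
sqrt(b(53, U(5)) + 2395) = sqrt((-40*53 + 8*(9 - 45/5)) + 2395) = sqrt((-2120 + 8*(9 - 45*1/5)) + 2395) = sqrt((-2120 + 8*(9 - 9)) + 2395) = sqrt((-2120 + 8*0) + 2395) = sqrt((-2120 + 0) + 2395) = sqrt(-2120 + 2395) = sqrt(275) = 5*sqrt(11)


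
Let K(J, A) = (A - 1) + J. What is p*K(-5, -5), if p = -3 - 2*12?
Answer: 297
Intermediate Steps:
K(J, A) = -1 + A + J (K(J, A) = (-1 + A) + J = -1 + A + J)
p = -27 (p = -3 - 24 = -27)
p*K(-5, -5) = -27*(-1 - 5 - 5) = -27*(-11) = 297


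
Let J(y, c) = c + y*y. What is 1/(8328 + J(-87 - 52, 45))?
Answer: 1/27694 ≈ 3.6109e-5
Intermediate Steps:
J(y, c) = c + y**2
1/(8328 + J(-87 - 52, 45)) = 1/(8328 + (45 + (-87 - 52)**2)) = 1/(8328 + (45 + (-139)**2)) = 1/(8328 + (45 + 19321)) = 1/(8328 + 19366) = 1/27694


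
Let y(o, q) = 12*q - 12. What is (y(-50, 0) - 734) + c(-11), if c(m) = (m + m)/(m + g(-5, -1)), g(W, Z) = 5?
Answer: -2227/3 ≈ -742.33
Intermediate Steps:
y(o, q) = -12 + 12*q
c(m) = 2*m/(5 + m) (c(m) = (m + m)/(m + 5) = (2*m)/(5 + m) = 2*m/(5 + m))
(y(-50, 0) - 734) + c(-11) = ((-12 + 12*0) - 734) + 2*(-11)/(5 - 11) = ((-12 + 0) - 734) + 2*(-11)/(-6) = (-12 - 734) + 2*(-11)*(-⅙) = -746 + 11/3 = -2227/3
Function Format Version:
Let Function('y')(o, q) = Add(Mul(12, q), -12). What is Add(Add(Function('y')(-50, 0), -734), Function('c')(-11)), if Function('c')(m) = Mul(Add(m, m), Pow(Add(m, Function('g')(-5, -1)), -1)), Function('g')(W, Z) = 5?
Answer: Rational(-2227, 3) ≈ -742.33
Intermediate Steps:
Function('y')(o, q) = Add(-12, Mul(12, q))
Function('c')(m) = Mul(2, m, Pow(Add(5, m), -1)) (Function('c')(m) = Mul(Add(m, m), Pow(Add(m, 5), -1)) = Mul(Mul(2, m), Pow(Add(5, m), -1)) = Mul(2, m, Pow(Add(5, m), -1)))
Add(Add(Function('y')(-50, 0), -734), Function('c')(-11)) = Add(Add(Add(-12, Mul(12, 0)), -734), Mul(2, -11, Pow(Add(5, -11), -1))) = Add(Add(Add(-12, 0), -734), Mul(2, -11, Pow(-6, -1))) = Add(Add(-12, -734), Mul(2, -11, Rational(-1, 6))) = Add(-746, Rational(11, 3)) = Rational(-2227, 3)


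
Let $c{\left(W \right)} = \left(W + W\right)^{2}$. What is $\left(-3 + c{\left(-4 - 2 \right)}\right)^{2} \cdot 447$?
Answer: $8886807$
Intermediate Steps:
$c{\left(W \right)} = 4 W^{2}$ ($c{\left(W \right)} = \left(2 W\right)^{2} = 4 W^{2}$)
$\left(-3 + c{\left(-4 - 2 \right)}\right)^{2} \cdot 447 = \left(-3 + 4 \left(-4 - 2\right)^{2}\right)^{2} \cdot 447 = \left(-3 + 4 \left(-6\right)^{2}\right)^{2} \cdot 447 = \left(-3 + 4 \cdot 36\right)^{2} \cdot 447 = \left(-3 + 144\right)^{2} \cdot 447 = 141^{2} \cdot 447 = 19881 \cdot 447 = 8886807$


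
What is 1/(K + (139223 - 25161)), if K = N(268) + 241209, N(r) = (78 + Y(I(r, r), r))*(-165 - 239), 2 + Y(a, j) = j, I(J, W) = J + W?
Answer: 1/216295 ≈ 4.6233e-6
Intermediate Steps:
Y(a, j) = -2 + j
N(r) = -30704 - 404*r (N(r) = (78 + (-2 + r))*(-165 - 239) = (76 + r)*(-404) = -30704 - 404*r)
K = 102233 (K = (-30704 - 404*268) + 241209 = (-30704 - 108272) + 241209 = -138976 + 241209 = 102233)
1/(K + (139223 - 25161)) = 1/(102233 + (139223 - 25161)) = 1/(102233 + 114062) = 1/216295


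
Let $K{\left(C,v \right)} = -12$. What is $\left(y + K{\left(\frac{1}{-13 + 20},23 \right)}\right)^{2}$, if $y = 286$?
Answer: $75076$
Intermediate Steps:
$\left(y + K{\left(\frac{1}{-13 + 20},23 \right)}\right)^{2} = \left(286 - 12\right)^{2} = 274^{2} = 75076$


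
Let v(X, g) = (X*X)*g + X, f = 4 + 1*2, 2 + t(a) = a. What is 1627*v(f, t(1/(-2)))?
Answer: -136668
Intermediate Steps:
t(a) = -2 + a
f = 6 (f = 4 + 2 = 6)
v(X, g) = X + g*X² (v(X, g) = X²*g + X = g*X² + X = X + g*X²)
1627*v(f, t(1/(-2))) = 1627*(6*(1 + 6*(-2 + 1/(-2)))) = 1627*(6*(1 + 6*(-2 - ½))) = 1627*(6*(1 + 6*(-5/2))) = 1627*(6*(1 - 15)) = 1627*(6*(-14)) = 1627*(-84) = -136668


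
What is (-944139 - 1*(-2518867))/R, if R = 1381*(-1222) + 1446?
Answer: -196841/210767 ≈ -0.93393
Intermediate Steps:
R = -1686136 (R = -1687582 + 1446 = -1686136)
(-944139 - 1*(-2518867))/R = (-944139 - 1*(-2518867))/(-1686136) = (-944139 + 2518867)*(-1/1686136) = 1574728*(-1/1686136) = -196841/210767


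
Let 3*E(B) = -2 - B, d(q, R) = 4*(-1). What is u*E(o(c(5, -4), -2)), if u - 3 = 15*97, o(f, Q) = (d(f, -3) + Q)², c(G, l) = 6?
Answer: -18468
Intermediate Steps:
d(q, R) = -4
o(f, Q) = (-4 + Q)²
E(B) = -⅔ - B/3 (E(B) = (-2 - B)/3 = -⅔ - B/3)
u = 1458 (u = 3 + 15*97 = 3 + 1455 = 1458)
u*E(o(c(5, -4), -2)) = 1458*(-⅔ - (-4 - 2)²/3) = 1458*(-⅔ - ⅓*(-6)²) = 1458*(-⅔ - ⅓*36) = 1458*(-⅔ - 12) = 1458*(-38/3) = -18468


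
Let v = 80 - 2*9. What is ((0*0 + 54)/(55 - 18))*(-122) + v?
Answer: -4294/37 ≈ -116.05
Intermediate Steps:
v = 62 (v = 80 - 1*18 = 80 - 18 = 62)
((0*0 + 54)/(55 - 18))*(-122) + v = ((0*0 + 54)/(55 - 18))*(-122) + 62 = ((0 + 54)/37)*(-122) + 62 = (54*(1/37))*(-122) + 62 = (54/37)*(-122) + 62 = -6588/37 + 62 = -4294/37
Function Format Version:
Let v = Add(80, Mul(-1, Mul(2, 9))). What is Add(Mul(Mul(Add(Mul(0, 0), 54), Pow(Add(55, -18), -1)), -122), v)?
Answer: Rational(-4294, 37) ≈ -116.05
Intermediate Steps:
v = 62 (v = Add(80, Mul(-1, 18)) = Add(80, -18) = 62)
Add(Mul(Mul(Add(Mul(0, 0), 54), Pow(Add(55, -18), -1)), -122), v) = Add(Mul(Mul(Add(Mul(0, 0), 54), Pow(Add(55, -18), -1)), -122), 62) = Add(Mul(Mul(Add(0, 54), Pow(37, -1)), -122), 62) = Add(Mul(Mul(54, Rational(1, 37)), -122), 62) = Add(Mul(Rational(54, 37), -122), 62) = Add(Rational(-6588, 37), 62) = Rational(-4294, 37)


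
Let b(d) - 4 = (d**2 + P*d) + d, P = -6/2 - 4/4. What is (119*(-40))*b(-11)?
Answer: -752080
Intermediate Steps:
P = -4 (P = -6*1/2 - 4*1/4 = -3 - 1 = -4)
b(d) = 4 + d**2 - 3*d (b(d) = 4 + ((d**2 - 4*d) + d) = 4 + (d**2 - 3*d) = 4 + d**2 - 3*d)
(119*(-40))*b(-11) = (119*(-40))*(4 + (-11)**2 - 3*(-11)) = -4760*(4 + 121 + 33) = -4760*158 = -752080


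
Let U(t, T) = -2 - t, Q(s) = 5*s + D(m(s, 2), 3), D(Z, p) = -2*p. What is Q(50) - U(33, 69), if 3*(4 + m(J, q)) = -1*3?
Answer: 279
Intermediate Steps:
m(J, q) = -5 (m(J, q) = -4 + (-1*3)/3 = -4 + (1/3)*(-3) = -4 - 1 = -5)
Q(s) = -6 + 5*s (Q(s) = 5*s - 2*3 = 5*s - 6 = -6 + 5*s)
Q(50) - U(33, 69) = (-6 + 5*50) - (-2 - 1*33) = (-6 + 250) - (-2 - 33) = 244 - 1*(-35) = 244 + 35 = 279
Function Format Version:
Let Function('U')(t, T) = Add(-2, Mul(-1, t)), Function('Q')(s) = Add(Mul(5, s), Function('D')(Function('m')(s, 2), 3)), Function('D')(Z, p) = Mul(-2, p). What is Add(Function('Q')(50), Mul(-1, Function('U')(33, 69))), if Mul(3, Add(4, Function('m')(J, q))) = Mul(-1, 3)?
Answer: 279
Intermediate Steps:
Function('m')(J, q) = -5 (Function('m')(J, q) = Add(-4, Mul(Rational(1, 3), Mul(-1, 3))) = Add(-4, Mul(Rational(1, 3), -3)) = Add(-4, -1) = -5)
Function('Q')(s) = Add(-6, Mul(5, s)) (Function('Q')(s) = Add(Mul(5, s), Mul(-2, 3)) = Add(Mul(5, s), -6) = Add(-6, Mul(5, s)))
Add(Function('Q')(50), Mul(-1, Function('U')(33, 69))) = Add(Add(-6, Mul(5, 50)), Mul(-1, Add(-2, Mul(-1, 33)))) = Add(Add(-6, 250), Mul(-1, Add(-2, -33))) = Add(244, Mul(-1, -35)) = Add(244, 35) = 279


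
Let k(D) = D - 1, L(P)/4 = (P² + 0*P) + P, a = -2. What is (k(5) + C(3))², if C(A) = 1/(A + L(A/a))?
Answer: 625/36 ≈ 17.361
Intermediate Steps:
L(P) = 4*P + 4*P² (L(P) = 4*((P² + 0*P) + P) = 4*((P² + 0) + P) = 4*(P² + P) = 4*(P + P²) = 4*P + 4*P²)
k(D) = -1 + D
C(A) = 1/(A - 2*A*(1 - A/2)) (C(A) = 1/(A + 4*(A/(-2))*(1 + A/(-2))) = 1/(A + 4*(A*(-½))*(1 + A*(-½))) = 1/(A + 4*(-A/2)*(1 - A/2)) = 1/(A - 2*A*(1 - A/2)))
(k(5) + C(3))² = ((-1 + 5) + 1/(3*(-1 + 3)))² = (4 + (⅓)/2)² = (4 + (⅓)*(½))² = (4 + ⅙)² = (25/6)² = 625/36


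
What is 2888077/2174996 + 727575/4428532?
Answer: 898275882979/602002461617 ≈ 1.4921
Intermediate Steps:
2888077/2174996 + 727575/4428532 = 898275882979/602002461617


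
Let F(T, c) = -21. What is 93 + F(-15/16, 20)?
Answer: 72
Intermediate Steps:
93 + F(-15/16, 20) = 93 - 21 = 72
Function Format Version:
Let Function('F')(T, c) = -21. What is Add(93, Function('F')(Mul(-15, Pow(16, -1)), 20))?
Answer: 72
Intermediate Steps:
Add(93, Function('F')(Mul(-15, Pow(16, -1)), 20)) = Add(93, -21) = 72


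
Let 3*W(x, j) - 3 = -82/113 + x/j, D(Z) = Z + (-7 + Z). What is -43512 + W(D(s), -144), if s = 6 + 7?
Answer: -2124046931/48816 ≈ -43511.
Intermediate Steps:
s = 13
D(Z) = -7 + 2*Z
W(x, j) = 257/339 + x/(3*j) (W(x, j) = 1 + (-82/113 + x/j)/3 = 1 + (-82/339 + x/(3*j)) = 257/339 + x/(3*j))
-43512 + W(D(s), -144) = -43512 + (257/339 + (1/3)*(-7 + 2*13)/(-144)) = -43512 + (257/339 + (1/3)*(-7 + 26)*(-1/144)) = -43512 + (257/339 + (1/3)*19*(-1/144)) = -43512 + (257/339 - 19/432) = -43512 + 34861/48816 = -2124046931/48816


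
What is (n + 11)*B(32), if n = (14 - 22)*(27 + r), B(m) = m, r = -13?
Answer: -3232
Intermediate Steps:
n = -112 (n = (14 - 22)*(27 - 13) = -8*14 = -112)
(n + 11)*B(32) = (-112 + 11)*32 = -101*32 = -3232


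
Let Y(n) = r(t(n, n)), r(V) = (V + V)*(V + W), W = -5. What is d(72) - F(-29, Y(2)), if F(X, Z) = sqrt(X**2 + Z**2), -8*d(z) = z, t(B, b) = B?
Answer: -9 - sqrt(985) ≈ -40.385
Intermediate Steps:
d(z) = -z/8
r(V) = 2*V*(-5 + V) (r(V) = (V + V)*(V - 5) = (2*V)*(-5 + V) = 2*V*(-5 + V))
Y(n) = 2*n*(-5 + n)
d(72) - F(-29, Y(2)) = -1/8*72 - sqrt((-29)**2 + (2*2*(-5 + 2))**2) = -9 - sqrt(841 + (2*2*(-3))**2) = -9 - sqrt(841 + (-12)**2) = -9 - sqrt(841 + 144) = -9 - sqrt(985)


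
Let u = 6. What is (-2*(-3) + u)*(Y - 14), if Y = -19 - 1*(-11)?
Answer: -264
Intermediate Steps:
Y = -8 (Y = -19 + 11 = -8)
(-2*(-3) + u)*(Y - 14) = (-2*(-3) + 6)*(-8 - 14) = (6 + 6)*(-22) = 12*(-22) = -264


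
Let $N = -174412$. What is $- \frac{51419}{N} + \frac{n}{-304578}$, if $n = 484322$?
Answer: $- \frac{34405236241}{26561029068} \approx -1.2953$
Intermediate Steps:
$- \frac{51419}{N} + \frac{n}{-304578} = - \frac{51419}{-174412} + \frac{484322}{-304578} = \left(-51419\right) \left(- \frac{1}{174412}\right) + 484322 \left(- \frac{1}{304578}\right) = \frac{51419}{174412} - \frac{242161}{152289} = - \frac{34405236241}{26561029068}$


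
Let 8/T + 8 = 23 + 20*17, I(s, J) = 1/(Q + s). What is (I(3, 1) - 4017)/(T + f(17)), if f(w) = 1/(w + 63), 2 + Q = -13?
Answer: -68451100/597 ≈ -1.1466e+5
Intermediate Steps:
Q = -15 (Q = -2 - 13 = -15)
f(w) = 1/(63 + w)
I(s, J) = 1/(-15 + s)
T = 8/355 (T = 8/(-8 + (23 + 20*17)) = 8/(-8 + (23 + 340)) = 8/(-8 + 363) = 8/355 ≈ 0.022535)
(I(3, 1) - 4017)/(T + f(17)) = (1/(-15 + 3) - 4017)/(8/355 + 1/(63 + 17)) = (1/(-12) - 4017)/(8/355 + 1/80) = (-1/12 - 4017)/(8/355 + 1/80) = -48205/(12*199/5680) = -48205/12*5680/199 = -68451100/597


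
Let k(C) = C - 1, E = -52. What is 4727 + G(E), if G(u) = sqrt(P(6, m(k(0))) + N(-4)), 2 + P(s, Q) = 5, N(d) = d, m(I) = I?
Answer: 4727 + I ≈ 4727.0 + 1.0*I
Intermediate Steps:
k(C) = -1 + C
P(s, Q) = 3 (P(s, Q) = -2 + 5 = 3)
G(u) = I (G(u) = sqrt(3 - 4) = sqrt(-1) = I)
4727 + G(E) = 4727 + I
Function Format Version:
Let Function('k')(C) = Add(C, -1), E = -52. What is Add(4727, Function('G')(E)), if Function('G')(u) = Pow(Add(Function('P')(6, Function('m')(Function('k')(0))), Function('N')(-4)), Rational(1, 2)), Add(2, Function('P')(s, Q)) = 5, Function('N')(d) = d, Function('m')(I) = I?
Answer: Add(4727, I) ≈ Add(4727.0, Mul(1.0000, I))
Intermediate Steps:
Function('k')(C) = Add(-1, C)
Function('P')(s, Q) = 3 (Function('P')(s, Q) = Add(-2, 5) = 3)
Function('G')(u) = I (Function('G')(u) = Pow(Add(3, -4), Rational(1, 2)) = Pow(-1, Rational(1, 2)) = I)
Add(4727, Function('G')(E)) = Add(4727, I)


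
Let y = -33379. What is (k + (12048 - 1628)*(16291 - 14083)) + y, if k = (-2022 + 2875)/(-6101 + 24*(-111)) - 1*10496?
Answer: 201274945172/8765 ≈ 2.2963e+7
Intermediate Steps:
k = -91998293/8765 (k = 853/(-6101 - 2664) - 10496 = 853/(-8765) - 10496 = 853*(-1/8765) - 10496 = -853/8765 - 10496 = -91998293/8765 ≈ -10496.)
(k + (12048 - 1628)*(16291 - 14083)) + y = (-91998293/8765 + (12048 - 1628)*(16291 - 14083)) - 33379 = (-91998293/8765 + 10420*2208) - 33379 = (-91998293/8765 + 23007360) - 33379 = 201567512107/8765 - 33379 = 201274945172/8765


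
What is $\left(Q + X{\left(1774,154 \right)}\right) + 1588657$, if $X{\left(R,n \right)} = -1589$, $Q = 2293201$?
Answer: $3880269$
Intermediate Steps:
$\left(Q + X{\left(1774,154 \right)}\right) + 1588657 = \left(2293201 - 1589\right) + 1588657 = 2291612 + 1588657 = 3880269$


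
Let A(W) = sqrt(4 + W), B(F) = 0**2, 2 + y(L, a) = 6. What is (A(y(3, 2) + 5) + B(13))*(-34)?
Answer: -34*sqrt(13) ≈ -122.59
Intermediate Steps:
y(L, a) = 4 (y(L, a) = -2 + 6 = 4)
B(F) = 0
(A(y(3, 2) + 5) + B(13))*(-34) = (sqrt(4 + (4 + 5)) + 0)*(-34) = (sqrt(4 + 9) + 0)*(-34) = (sqrt(13) + 0)*(-34) = sqrt(13)*(-34) = -34*sqrt(13)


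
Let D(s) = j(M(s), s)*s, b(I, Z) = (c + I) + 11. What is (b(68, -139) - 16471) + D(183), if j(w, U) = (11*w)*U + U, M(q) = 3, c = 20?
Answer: 1122254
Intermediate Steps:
b(I, Z) = 31 + I (b(I, Z) = (20 + I) + 11 = 31 + I)
j(w, U) = U + 11*U*w (j(w, U) = 11*U*w + U = U + 11*U*w)
D(s) = 34*s² (D(s) = (s*(1 + 11*3))*s = (s*(1 + 33))*s = (s*34)*s = (34*s)*s = 34*s²)
(b(68, -139) - 16471) + D(183) = ((31 + 68) - 16471) + 34*183² = (99 - 16471) + 34*33489 = -16372 + 1138626 = 1122254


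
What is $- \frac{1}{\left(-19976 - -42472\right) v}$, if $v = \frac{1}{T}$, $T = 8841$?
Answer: $- \frac{8841}{22496} \approx -0.393$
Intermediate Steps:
$v = \frac{1}{8841} \approx 0.00011311$
$- \frac{1}{\left(-19976 - -42472\right) v} = - \frac{\frac{1}{\frac{1}{8841}}}{-19976 - -42472} = - \frac{8841}{-19976 + 42472} = - \frac{8841}{22496}$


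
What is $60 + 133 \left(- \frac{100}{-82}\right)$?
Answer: $\frac{9110}{41} \approx 222.2$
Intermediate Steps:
$60 + 133 \left(- \frac{100}{-82}\right) = 60 + 133 \left(\left(-100\right) \left(- \frac{1}{82}\right)\right) = 60 + 133 \cdot \frac{50}{41} = 60 + \frac{6650}{41} = \frac{9110}{41}$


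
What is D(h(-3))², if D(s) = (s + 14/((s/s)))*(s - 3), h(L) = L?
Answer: 4356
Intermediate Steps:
D(s) = (-3 + s)*(14 + s) (D(s) = (s + 14/1)*(-3 + s) = (s + 14*1)*(-3 + s) = (s + 14)*(-3 + s) = (14 + s)*(-3 + s) = (-3 + s)*(14 + s))
D(h(-3))² = (-42 + (-3)² + 11*(-3))² = (-42 + 9 - 33)² = (-66)² = 4356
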